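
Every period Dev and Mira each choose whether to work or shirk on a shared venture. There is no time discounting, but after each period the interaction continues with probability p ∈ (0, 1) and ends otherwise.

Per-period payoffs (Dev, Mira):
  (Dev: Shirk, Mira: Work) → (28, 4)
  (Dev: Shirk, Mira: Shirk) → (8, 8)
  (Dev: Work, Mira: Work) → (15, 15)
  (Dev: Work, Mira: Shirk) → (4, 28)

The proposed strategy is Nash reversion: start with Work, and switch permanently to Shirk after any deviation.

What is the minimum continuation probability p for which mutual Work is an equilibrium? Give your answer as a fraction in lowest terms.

13/20

With no time discounting, the continuation probability p plays the role of the discount factor.
Grim-trigger IC: 15/(1−p) ≥ 28 + 8p/(1−p) ⇒ p ≥ (28−15)/(28−8) = 13/20.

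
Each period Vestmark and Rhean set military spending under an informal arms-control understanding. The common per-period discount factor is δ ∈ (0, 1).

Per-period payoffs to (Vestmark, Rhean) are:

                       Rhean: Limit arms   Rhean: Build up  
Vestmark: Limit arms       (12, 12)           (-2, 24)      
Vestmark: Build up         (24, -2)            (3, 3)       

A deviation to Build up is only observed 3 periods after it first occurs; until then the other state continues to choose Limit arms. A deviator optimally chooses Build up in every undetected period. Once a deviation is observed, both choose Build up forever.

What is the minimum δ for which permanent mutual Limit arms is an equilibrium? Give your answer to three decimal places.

0.830

The best deviation is to choose Build up for all 3 undetected periods, earning 24 each, then 3 forever once detected.
Deviation value: 24(1−δ^3)/(1−δ) + 3δ^3/(1−δ); cooperation value: 12/(1−δ).
IC: 12 ≥ 24(1−δ^3) + 3δ^3 = 24 − 21δ^3.
So δ^3 ≥ 12/21 = 4/7, giving δ ≥ (4/7)^(1/3) ≈ 0.830.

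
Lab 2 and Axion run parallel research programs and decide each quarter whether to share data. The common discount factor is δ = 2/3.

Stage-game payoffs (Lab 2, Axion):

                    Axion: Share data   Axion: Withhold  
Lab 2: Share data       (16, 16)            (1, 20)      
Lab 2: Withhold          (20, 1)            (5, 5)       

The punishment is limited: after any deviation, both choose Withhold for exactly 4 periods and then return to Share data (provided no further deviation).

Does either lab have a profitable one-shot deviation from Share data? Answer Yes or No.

No

A one-shot deviation gives 20 now, then 5 for 4 periods, then back to 16.
Gain from deviating: (20−16) today; loss: (16−5) in each of the next 4 periods.
No-deviation condition: (16−5)(δ+…+δ^4) ≥ 20−16, i.e. δ+…+δ^4 ≥ 4/11.
At δ = 2/3: δ+…+δ^4 = 1.6049 ≥ 0.3636.
So cooperation is sustainable.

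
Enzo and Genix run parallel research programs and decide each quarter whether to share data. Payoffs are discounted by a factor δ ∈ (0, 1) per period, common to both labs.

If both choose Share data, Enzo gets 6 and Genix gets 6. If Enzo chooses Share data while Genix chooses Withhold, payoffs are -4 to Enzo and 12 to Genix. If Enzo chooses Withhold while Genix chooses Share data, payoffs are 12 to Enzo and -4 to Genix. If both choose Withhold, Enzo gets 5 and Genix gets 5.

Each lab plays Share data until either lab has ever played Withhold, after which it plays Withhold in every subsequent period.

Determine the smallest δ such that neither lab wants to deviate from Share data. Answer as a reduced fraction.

6/7

6/(1−δ) ≥ 12 + 5δ/(1−δ)
6 ≥ 12 − 7δ
δ ≥ 6/7.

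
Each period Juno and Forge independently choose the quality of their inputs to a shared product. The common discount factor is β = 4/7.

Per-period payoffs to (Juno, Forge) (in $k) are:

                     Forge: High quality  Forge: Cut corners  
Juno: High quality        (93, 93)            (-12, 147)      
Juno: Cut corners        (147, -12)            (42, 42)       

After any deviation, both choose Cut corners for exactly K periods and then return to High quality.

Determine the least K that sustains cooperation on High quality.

Need Σ_{k=1}^{K} β^k ≥ (147−93)/(93−42) = 1.0588 at β = 4/7.
At K = 2 the sum is 0.8980 < 1.0588; at K = 3 it is 1.0845 ≥ 1.0588.
So the minimum punishment length is K = 3.

3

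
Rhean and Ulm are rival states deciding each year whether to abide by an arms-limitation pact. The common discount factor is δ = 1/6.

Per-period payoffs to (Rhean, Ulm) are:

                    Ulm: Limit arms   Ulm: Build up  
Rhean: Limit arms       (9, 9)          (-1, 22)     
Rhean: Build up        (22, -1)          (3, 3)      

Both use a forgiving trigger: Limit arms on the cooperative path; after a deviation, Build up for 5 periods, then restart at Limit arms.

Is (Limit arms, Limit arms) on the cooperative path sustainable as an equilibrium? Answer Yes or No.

No

IC: δ+…+δ^5 ≥ (22−9)/(9−3) = 13/6.
At δ = 1/6: partial sum = 0.2000 < 2.1667. Cooperation not sustainable.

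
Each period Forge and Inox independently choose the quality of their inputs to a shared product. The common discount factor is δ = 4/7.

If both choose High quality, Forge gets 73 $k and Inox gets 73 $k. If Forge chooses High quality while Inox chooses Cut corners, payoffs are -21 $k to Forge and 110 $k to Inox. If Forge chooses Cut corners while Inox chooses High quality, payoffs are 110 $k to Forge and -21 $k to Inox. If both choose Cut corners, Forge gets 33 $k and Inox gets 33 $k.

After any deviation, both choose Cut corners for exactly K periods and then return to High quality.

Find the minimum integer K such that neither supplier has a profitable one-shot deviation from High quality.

3

No profitable deviation requires (73−33)(δ+…+δ^K) ≥ 110−73, i.e. δ+…+δ^K ≥ 37/40 ≈ 0.9250.
With δ = 4/7, the partial sums are K=1: 0.5714, K=2: 0.8980, K=3: 1.0845.
K = 3 is the first length at which the sum reaches 0.9250.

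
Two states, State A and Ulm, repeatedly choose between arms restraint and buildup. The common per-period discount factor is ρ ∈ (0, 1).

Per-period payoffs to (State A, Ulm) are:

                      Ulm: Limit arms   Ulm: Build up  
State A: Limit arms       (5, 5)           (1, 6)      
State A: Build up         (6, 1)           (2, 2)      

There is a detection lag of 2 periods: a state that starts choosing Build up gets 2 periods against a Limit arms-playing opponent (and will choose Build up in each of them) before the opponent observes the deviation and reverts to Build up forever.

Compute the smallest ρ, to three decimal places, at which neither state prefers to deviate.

0.500

The best deviation is to choose Build up for all 2 undetected periods, earning 6 each, then 2 forever once detected.
Deviation value: 6(1−ρ^2)/(1−ρ) + 2ρ^2/(1−ρ); cooperation value: 5/(1−ρ).
IC: 5 ≥ 6(1−ρ^2) + 2ρ^2 = 6 − 4ρ^2.
So ρ^2 ≥ 1/4, giving ρ ≥ (1/4)^(1/2) ≈ 0.500.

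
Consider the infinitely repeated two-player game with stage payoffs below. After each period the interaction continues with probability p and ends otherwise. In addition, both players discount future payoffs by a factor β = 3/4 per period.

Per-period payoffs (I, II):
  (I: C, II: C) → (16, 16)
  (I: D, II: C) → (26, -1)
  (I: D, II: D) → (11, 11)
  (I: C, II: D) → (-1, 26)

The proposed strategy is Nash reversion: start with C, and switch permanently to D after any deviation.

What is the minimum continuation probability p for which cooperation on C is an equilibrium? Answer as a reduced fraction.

With continuation probability p and discount β, the effective per-period discount factor is βp.
Grim-trigger IC: βp ≥ (26−16)/(26−11) = 2/3.
So p ≥ (2/3)/(3/4) = 8/9.

8/9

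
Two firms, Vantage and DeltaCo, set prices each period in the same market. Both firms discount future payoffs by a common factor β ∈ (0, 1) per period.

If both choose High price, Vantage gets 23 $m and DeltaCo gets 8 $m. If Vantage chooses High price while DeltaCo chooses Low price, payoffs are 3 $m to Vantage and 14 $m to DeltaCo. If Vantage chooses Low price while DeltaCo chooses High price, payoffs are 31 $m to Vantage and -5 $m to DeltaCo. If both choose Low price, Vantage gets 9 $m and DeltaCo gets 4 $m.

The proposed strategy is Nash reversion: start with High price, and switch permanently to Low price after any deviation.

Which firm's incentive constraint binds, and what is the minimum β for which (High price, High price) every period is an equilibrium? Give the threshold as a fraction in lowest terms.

DeltaCo; β ≥ 3/5

For Vantage: deviation gain 31−23 = 8, per-period punishment loss 23−9 = 14. IC gives β ≥ 8/22 = 4/11.
For DeltaCo: gain 6, loss 4 per period, so β ≥ 6/10 = 3/5.
The tighter constraint is DeltaCo's, so cooperation needs β ≥ 3/5.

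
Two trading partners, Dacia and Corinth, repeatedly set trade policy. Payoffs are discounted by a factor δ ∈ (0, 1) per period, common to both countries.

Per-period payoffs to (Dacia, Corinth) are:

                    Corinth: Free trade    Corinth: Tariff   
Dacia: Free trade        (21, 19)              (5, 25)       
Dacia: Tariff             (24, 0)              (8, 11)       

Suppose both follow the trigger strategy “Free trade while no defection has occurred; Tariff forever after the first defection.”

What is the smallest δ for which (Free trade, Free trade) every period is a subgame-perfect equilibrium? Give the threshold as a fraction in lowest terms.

Dacia's threshold: (24−21)/(24−8) = 3/16.
Corinth's threshold: (25−19)/(25−11) = 3/7.
3/16 < 3/7, so Corinth binds and δ* = 3/7.

3/7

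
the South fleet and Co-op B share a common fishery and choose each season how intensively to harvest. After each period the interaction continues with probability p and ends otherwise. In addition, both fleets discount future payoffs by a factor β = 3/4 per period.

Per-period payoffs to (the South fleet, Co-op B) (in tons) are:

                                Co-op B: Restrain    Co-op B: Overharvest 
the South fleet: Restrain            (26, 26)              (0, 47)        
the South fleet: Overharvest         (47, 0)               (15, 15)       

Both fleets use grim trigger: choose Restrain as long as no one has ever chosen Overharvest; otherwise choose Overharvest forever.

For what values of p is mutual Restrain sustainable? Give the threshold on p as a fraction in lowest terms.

Expected continuation weight on next period's payoff is β·p = 3/4·p, which plays the role of the discount factor.
Cooperation requires 3/4·p ≥ (47−26)/(47−15) = 21/32, hence p ≥ 7/8.

7/8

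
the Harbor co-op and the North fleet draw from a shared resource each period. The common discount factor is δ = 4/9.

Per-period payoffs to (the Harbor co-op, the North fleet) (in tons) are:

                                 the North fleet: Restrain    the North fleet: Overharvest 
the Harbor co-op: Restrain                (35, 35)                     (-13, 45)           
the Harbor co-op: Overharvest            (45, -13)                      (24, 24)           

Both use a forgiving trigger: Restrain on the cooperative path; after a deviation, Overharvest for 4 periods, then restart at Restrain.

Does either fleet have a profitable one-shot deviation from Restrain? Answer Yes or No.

Yes

Comparing payoff streams over the 5 periods until play realigns: cooperate → 35(1+δ+…+δ^4); deviate → 45 + 24(δ+…+δ^4).
Cooperation is sustained iff (35−24)(δ+…+δ^4) ≥ 45−35.
δ+…+δ^4 = 4/9·(1−(4/9)^4)/(1−4/9) = 0.7688, and (45−35)/(35−24) = 0.9091.
0.7688 < 0.9091, so cooperation is not sustainable.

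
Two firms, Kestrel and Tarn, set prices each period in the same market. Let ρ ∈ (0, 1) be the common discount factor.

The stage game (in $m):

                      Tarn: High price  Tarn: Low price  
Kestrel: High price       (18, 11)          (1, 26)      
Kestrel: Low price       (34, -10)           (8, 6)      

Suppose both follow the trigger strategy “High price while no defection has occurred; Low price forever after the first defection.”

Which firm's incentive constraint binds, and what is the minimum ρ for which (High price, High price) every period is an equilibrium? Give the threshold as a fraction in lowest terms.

Tarn; ρ ≥ 3/4

Kestrel's threshold: (34−18)/(34−8) = 8/13.
Tarn's threshold: (26−11)/(26−6) = 3/4.
8/13 < 3/4, so Tarn binds and ρ* = 3/4.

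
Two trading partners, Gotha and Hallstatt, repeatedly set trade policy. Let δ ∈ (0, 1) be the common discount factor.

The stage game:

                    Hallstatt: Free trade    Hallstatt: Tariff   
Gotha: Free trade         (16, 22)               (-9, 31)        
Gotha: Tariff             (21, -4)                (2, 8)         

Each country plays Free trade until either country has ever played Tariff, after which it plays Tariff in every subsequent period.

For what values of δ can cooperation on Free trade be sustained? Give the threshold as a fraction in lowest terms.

Gotha: cooperation gives 16 each period; deviation gives 21 once then 2 forever.
  16/(1−δ) ≥ 21 + 2δ/(1−δ) ⇒ δ ≥ 5/19.
Hallstatt: cooperation gives 22 each period; deviation gives 31 once then 8 forever.
  δ ≥ 9/23.
Both must hold, so the binding constraint is Hallstatt's: δ ≥ 9/23.

9/23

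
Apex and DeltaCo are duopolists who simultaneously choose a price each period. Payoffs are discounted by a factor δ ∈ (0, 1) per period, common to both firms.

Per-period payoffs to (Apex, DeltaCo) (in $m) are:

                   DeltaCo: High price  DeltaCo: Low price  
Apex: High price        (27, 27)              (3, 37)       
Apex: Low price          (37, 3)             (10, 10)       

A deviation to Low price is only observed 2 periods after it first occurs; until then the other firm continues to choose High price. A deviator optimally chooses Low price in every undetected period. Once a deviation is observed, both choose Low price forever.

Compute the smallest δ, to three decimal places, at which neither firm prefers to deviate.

The best deviation is to choose Low price for all 2 undetected periods, earning 37 each, then 10 forever once detected.
Deviation value: 37(1−δ^2)/(1−δ) + 10δ^2/(1−δ); cooperation value: 27/(1−δ).
IC: 27 ≥ 37(1−δ^2) + 10δ^2 = 37 − 27δ^2.
So δ^2 ≥ 10/27, giving δ ≥ (10/27)^(1/2) ≈ 0.609.

0.609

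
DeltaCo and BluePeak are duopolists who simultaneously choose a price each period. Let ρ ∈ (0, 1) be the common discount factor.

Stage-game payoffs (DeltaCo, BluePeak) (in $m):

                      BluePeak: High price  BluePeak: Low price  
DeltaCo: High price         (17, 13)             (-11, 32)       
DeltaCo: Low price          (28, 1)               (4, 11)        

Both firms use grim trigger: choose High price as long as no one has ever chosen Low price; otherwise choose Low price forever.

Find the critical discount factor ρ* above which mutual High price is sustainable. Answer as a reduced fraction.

DeltaCo's threshold: (28−17)/(28−4) = 11/24.
BluePeak's threshold: (32−13)/(32−11) = 19/21.
11/24 < 19/21, so BluePeak binds and ρ* = 19/21.

19/21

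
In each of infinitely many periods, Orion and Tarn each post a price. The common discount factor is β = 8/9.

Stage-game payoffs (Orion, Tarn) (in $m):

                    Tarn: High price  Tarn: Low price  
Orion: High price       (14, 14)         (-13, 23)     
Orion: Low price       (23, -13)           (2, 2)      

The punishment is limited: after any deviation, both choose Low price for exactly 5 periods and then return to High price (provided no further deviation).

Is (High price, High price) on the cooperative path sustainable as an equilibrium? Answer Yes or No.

Comparing payoff streams over the 6 periods until play realigns: cooperate → 14(1+β+…+β^5); deviate → 23 + 2(β+…+β^5).
Cooperation is sustained iff (14−2)(β+…+β^5) ≥ 23−14.
β+…+β^5 = 8/9·(1−(8/9)^5)/(1−8/9) = 3.5606, and (23−14)/(14−2) = 0.7500.
3.5606 ≥ 0.7500, so cooperation is sustainable.

Yes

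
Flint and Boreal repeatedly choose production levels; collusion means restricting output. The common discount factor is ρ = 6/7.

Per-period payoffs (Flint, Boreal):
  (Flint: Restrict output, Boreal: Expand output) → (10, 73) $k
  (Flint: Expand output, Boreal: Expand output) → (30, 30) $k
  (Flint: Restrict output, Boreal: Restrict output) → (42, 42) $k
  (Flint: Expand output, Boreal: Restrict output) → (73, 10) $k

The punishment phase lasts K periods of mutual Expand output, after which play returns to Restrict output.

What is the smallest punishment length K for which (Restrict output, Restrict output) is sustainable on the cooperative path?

IC: ρ(1−ρ^K)/(1−ρ) ≥ (73−42)/(42−30) = 31/12.
With ρ = 6/7: need 1 − ρ^K ≥ 31/12·(1−6/7)/(6/7), i.e. ρ^K ≤ 0.5694.
Since (6/7)^3 = 0.6297 and (6/7)^4 = 0.5398, the smallest such K is 4.

4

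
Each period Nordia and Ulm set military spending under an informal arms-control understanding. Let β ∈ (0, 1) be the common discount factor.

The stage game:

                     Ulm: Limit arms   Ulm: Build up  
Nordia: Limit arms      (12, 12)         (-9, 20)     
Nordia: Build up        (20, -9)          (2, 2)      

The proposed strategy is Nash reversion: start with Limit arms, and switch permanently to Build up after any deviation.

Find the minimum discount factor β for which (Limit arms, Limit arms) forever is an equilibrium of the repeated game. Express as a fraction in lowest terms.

Under grim trigger the critical discount factor is (T−C)/(T−P) with T = 20, C = 12, P = 2.
β* = (20−12)/(20−2) = 8/18 = 4/9.

4/9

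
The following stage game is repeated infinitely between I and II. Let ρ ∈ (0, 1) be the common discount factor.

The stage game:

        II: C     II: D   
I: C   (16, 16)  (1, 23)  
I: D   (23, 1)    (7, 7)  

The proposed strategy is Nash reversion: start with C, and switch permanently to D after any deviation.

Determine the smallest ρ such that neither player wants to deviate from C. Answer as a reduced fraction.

Cooperation forever yields 16 each period: 16/(1−ρ).
Deviating yields 23 once, then 7 forever: 23 + 7ρ/(1−ρ).
No profitable deviation requires 16/(1−ρ) ≥ 23 + 7ρ/(1−ρ).
Multiplying by (1−ρ): 16 ≥ 23(1−ρ) + 7ρ = 23 − 16ρ.
So 16ρ ≥ 7, i.e. ρ ≥ 7/16.

7/16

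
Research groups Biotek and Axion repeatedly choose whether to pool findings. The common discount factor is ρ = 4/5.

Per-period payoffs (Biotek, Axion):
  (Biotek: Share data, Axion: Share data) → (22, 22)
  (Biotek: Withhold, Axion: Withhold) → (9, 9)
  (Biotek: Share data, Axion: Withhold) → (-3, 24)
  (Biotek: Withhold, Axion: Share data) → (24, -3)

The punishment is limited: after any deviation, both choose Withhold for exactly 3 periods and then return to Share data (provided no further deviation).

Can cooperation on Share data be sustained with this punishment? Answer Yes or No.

IC: ρ+…+ρ^3 ≥ (24−22)/(22−9) = 2/13.
At ρ = 4/5: partial sum = 1.9520 ≥ 0.1538. Cooperation sustainable.

Yes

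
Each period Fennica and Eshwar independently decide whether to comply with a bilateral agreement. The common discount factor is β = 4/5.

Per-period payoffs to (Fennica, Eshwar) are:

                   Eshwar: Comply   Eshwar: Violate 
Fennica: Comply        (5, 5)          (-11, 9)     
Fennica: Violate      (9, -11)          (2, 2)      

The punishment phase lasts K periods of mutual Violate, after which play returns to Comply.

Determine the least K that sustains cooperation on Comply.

Need Σ_{k=1}^{K} β^k ≥ (9−5)/(5−2) = 1.3333 at β = 4/5.
At K = 1 the sum is 0.8000 < 1.3333; at K = 2 it is 1.4400 ≥ 1.3333.
So the minimum punishment length is K = 2.

2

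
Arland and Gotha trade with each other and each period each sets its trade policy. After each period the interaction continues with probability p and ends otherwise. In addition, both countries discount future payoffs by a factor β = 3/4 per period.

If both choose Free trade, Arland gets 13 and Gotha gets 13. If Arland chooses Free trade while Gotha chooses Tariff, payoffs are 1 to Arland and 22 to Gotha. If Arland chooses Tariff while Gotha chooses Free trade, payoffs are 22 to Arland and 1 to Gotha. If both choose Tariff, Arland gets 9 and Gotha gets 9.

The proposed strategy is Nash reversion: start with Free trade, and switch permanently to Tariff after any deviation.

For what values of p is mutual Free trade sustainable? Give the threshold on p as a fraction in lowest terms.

12/13

With continuation probability p and discount β, the effective per-period discount factor is βp.
Grim-trigger IC: βp ≥ (22−13)/(22−9) = 9/13.
So p ≥ (9/13)/(3/4) = 12/13.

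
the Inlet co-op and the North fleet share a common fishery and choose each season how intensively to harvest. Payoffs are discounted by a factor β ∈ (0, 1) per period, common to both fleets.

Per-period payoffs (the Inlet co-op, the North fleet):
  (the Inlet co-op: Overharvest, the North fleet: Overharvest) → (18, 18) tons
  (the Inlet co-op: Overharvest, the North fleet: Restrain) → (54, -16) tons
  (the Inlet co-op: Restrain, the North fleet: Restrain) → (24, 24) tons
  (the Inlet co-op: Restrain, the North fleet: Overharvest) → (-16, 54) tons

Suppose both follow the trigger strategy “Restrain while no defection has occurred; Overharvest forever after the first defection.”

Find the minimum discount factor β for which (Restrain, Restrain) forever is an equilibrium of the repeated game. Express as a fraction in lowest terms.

5/6

One-period gain from deviating is 54 − 24 = 30. The loss is 24 − 18 = 6 in every subsequent period, with present value 6·β/(1−β).
Deviation is unprofitable when 6·β/(1−β) ≥ 30, i.e. β/(1−β) ≥ 5.
Equivalently β ≥ 30/(30+6) = 5/6.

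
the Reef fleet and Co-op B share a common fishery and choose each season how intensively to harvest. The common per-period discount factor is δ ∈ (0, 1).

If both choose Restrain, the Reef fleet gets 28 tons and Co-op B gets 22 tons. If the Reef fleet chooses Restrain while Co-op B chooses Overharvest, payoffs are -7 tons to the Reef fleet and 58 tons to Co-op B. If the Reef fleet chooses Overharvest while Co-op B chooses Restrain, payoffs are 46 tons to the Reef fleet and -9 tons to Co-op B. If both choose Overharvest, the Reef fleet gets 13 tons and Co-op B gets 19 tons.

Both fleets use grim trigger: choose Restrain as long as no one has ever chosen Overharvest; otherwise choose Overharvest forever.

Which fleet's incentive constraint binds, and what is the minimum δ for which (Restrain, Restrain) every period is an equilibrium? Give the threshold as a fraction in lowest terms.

Co-op B; δ ≥ 12/13

the Reef fleet: cooperation gives 28 each period; deviation gives 46 once then 13 forever.
  28/(1−δ) ≥ 46 + 13δ/(1−δ) ⇒ δ ≥ 18/33 = 6/11.
Co-op B: cooperation gives 22 each period; deviation gives 58 once then 19 forever.
  δ ≥ 36/39 = 12/13.
Both must hold, so the binding constraint is Co-op B's: δ ≥ 12/13.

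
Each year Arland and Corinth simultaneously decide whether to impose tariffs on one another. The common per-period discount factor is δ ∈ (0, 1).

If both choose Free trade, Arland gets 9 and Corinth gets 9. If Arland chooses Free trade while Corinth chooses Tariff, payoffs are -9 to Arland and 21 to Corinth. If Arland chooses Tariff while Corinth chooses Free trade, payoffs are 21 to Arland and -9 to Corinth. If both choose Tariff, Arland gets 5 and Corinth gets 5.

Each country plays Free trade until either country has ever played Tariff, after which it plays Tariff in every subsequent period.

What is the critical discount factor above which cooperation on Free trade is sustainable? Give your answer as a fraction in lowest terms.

3/4

One-period gain from deviating is 21 − 9 = 12. The loss is 9 − 5 = 4 in every subsequent period, with present value 4·δ/(1−δ).
Deviation is unprofitable when 4·δ/(1−δ) ≥ 12, i.e. δ/(1−δ) ≥ 3.
Equivalently δ ≥ 12/(12+4) = 3/4.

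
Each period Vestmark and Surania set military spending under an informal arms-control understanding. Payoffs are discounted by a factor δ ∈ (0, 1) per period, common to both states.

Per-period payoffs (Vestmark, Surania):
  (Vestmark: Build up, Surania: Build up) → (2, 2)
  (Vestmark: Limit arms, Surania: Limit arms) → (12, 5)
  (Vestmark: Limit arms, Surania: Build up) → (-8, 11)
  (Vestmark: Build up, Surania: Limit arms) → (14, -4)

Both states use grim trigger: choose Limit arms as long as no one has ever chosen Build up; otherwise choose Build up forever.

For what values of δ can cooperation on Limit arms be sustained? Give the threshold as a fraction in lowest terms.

Vestmark's threshold: (14−12)/(14−2) = 1/6.
Surania's threshold: (11−5)/(11−2) = 2/3.
1/6 < 2/3, so Surania binds and δ* = 2/3.

2/3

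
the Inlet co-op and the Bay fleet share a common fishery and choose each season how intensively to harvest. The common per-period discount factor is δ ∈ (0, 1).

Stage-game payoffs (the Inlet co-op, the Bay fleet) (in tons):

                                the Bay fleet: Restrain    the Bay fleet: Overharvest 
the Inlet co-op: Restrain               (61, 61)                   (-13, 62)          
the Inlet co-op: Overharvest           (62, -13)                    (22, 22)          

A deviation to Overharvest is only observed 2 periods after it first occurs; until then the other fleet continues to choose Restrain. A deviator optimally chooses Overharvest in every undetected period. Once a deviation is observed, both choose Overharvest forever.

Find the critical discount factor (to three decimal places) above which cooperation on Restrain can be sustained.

0.158

Deviating for the 2 undetected periods gains 62−61 = 1 per period over cooperation, then loses 61−22 = 39 per period forever once punishment starts.
Gain: 1(1 + δ + … + δ^1); loss: 39·δ^2/(1−δ).
No profitable deviation ⇔ 1(1−δ^2) ≤ 39·δ^2, i.e. δ^2 ≥ 1/(1+39) = 1/40.
Hence δ ≥ (1/40)^(1/2) ≈ 0.158.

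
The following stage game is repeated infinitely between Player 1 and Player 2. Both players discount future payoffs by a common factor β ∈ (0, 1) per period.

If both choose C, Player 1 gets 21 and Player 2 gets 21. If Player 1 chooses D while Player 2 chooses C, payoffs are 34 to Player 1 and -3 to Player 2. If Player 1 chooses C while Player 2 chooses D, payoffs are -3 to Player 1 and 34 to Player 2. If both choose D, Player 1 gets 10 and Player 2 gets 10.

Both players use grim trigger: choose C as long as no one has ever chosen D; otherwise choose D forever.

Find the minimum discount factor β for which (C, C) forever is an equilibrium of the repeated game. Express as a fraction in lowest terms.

13/24

Cooperation forever yields 21 each period: 21/(1−β).
Deviating yields 34 once, then 10 forever: 34 + 10β/(1−β).
No profitable deviation requires 21/(1−β) ≥ 34 + 10β/(1−β).
Multiplying by (1−β): 21 ≥ 34(1−β) + 10β = 34 − 24β.
So 24β ≥ 13, i.e. β ≥ 13/24.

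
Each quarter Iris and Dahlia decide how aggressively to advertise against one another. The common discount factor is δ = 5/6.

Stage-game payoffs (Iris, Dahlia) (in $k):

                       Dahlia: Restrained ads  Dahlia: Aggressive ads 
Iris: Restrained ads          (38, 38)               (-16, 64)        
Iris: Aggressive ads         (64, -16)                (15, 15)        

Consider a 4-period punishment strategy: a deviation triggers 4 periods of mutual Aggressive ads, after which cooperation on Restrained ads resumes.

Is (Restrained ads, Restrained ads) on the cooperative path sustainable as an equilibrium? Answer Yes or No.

Yes

Comparing payoff streams over the 5 periods until play realigns: cooperate → 38(1+δ+…+δ^4); deviate → 64 + 15(δ+…+δ^4).
Cooperation is sustained iff (38−15)(δ+…+δ^4) ≥ 64−38.
δ+…+δ^4 = 5/6·(1−(5/6)^4)/(1−5/6) = 2.5887, and (64−38)/(38−15) = 1.1304.
2.5887 ≥ 1.1304, so cooperation is sustainable.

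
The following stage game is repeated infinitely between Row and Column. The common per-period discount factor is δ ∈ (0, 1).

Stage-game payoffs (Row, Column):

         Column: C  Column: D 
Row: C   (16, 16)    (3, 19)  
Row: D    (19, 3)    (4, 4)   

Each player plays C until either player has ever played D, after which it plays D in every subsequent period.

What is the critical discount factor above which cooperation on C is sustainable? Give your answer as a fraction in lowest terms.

Under grim trigger the critical discount factor is (T−C)/(T−P) with T = 19, C = 16, P = 4.
δ* = (19−16)/(19−4) = 3/15 = 1/5.

1/5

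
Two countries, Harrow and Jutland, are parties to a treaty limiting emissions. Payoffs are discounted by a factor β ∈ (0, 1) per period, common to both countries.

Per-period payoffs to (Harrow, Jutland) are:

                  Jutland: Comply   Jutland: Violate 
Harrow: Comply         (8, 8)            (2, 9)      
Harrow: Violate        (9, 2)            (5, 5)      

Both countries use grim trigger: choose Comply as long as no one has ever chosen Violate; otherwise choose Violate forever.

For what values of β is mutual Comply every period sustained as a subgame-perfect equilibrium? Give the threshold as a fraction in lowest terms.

1/4

Cooperation forever yields 8 each period: 8/(1−β).
Deviating yields 9 once, then 5 forever: 9 + 5β/(1−β).
No profitable deviation requires 8/(1−β) ≥ 9 + 5β/(1−β).
Multiplying by (1−β): 8 ≥ 9(1−β) + 5β = 9 − 4β.
So 4β ≥ 1, i.e. β ≥ 1/4.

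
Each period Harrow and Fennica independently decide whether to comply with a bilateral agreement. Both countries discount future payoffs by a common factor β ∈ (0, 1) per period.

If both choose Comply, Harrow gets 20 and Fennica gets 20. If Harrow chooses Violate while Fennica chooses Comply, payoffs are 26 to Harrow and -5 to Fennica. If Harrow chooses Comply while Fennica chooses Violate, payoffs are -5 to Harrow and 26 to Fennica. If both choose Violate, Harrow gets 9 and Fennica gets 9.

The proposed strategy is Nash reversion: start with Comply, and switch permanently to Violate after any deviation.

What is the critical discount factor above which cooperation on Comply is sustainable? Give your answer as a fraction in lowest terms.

Under grim trigger the critical discount factor is (T−C)/(T−P) with T = 26, C = 20, P = 9.
β* = (26−20)/(26−9) = 6/17.

6/17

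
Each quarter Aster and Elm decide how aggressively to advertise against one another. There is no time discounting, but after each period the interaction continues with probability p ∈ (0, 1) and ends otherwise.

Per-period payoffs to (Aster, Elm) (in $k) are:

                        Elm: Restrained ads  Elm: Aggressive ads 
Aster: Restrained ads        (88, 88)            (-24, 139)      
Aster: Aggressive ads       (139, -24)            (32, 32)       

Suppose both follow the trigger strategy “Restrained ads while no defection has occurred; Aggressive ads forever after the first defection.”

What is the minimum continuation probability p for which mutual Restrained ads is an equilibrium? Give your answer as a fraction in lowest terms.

51/107

Expected cooperation value is 88 + p·88 + p²·88 + … = 88/(1−p); deviation gives 139 + p·32/(1−p).
88 ≥ 139(1−p) + 32p ⇒ 107p ≥ 51 ⇒ p ≥ 51/107.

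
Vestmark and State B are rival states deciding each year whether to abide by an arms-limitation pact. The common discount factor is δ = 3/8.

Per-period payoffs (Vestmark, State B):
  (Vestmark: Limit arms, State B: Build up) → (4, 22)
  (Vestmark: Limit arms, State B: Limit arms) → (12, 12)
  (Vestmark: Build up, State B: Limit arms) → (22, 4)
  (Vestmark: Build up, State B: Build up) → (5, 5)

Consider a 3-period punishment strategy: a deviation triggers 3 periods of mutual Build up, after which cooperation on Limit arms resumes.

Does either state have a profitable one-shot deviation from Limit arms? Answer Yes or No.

Yes

Comparing payoff streams over the 4 periods until play realigns: cooperate → 12(1+δ+…+δ^3); deviate → 22 + 5(δ+…+δ^3).
Cooperation is sustained iff (12−5)(δ+…+δ^3) ≥ 22−12.
δ+…+δ^3 = 3/8·(1−(3/8)^3)/(1−3/8) = 0.5684, and (22−12)/(12−5) = 1.4286.
0.5684 < 1.4286, so cooperation is not sustainable.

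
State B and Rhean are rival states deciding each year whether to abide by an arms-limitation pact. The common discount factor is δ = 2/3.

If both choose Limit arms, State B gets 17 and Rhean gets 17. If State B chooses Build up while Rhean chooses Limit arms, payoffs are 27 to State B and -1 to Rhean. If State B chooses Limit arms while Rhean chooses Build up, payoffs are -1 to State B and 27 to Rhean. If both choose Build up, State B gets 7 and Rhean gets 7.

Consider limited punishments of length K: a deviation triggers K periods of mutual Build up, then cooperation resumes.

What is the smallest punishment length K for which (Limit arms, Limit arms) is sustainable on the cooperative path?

2

Need Σ_{k=1}^{K} δ^k ≥ (27−17)/(17−7) = 1.0000 at δ = 2/3.
At K = 1 the sum is 0.6667 < 1.0000; at K = 2 it is 1.1111 ≥ 1.0000.
So the minimum punishment length is K = 2.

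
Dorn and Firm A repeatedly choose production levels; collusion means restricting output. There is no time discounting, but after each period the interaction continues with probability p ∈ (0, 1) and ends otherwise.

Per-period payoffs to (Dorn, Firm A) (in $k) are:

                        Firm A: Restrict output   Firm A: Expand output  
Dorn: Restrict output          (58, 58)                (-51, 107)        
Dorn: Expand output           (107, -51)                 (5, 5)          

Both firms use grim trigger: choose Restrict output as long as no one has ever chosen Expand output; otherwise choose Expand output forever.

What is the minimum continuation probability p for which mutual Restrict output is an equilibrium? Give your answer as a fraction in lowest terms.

Expected cooperation value is 58 + p·58 + p²·58 + … = 58/(1−p); deviation gives 107 + p·5/(1−p).
58 ≥ 107(1−p) + 5p ⇒ 102p ≥ 49 ⇒ p ≥ 49/102.

49/102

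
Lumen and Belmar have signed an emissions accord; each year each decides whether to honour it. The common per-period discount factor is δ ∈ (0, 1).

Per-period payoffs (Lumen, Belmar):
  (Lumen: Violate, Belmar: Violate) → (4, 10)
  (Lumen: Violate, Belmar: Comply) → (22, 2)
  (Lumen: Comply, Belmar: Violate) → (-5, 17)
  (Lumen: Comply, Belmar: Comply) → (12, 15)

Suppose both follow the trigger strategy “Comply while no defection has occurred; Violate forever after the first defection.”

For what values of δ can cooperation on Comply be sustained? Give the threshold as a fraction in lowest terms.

5/9

Lumen's threshold: (22−12)/(22−4) = 5/9.
Belmar's threshold: (17−15)/(17−10) = 2/7.
5/9 > 2/7, so Lumen binds and δ* = 5/9.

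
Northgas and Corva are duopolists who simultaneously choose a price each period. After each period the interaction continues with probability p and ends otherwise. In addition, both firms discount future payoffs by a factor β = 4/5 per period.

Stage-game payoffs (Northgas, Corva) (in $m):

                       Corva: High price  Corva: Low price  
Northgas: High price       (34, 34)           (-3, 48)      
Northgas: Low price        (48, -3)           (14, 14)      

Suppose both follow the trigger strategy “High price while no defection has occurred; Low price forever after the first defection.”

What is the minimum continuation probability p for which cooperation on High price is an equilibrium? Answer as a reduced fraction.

Expected continuation weight on next period's payoff is β·p = 4/5·p, which plays the role of the discount factor.
Cooperation requires 4/5·p ≥ (48−34)/(48−14) = 7/17, hence p ≥ 35/68.

35/68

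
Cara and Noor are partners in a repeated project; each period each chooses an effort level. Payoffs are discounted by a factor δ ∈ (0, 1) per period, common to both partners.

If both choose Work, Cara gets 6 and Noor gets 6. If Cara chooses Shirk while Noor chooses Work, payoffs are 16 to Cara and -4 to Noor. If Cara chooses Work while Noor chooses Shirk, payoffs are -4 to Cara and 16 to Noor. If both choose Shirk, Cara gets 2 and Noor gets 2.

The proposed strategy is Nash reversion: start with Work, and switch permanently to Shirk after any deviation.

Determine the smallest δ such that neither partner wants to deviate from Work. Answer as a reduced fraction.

5/7

Under grim trigger the critical discount factor is (T−C)/(T−P) with T = 16, C = 6, P = 2.
δ* = (16−6)/(16−2) = 10/14 = 5/7.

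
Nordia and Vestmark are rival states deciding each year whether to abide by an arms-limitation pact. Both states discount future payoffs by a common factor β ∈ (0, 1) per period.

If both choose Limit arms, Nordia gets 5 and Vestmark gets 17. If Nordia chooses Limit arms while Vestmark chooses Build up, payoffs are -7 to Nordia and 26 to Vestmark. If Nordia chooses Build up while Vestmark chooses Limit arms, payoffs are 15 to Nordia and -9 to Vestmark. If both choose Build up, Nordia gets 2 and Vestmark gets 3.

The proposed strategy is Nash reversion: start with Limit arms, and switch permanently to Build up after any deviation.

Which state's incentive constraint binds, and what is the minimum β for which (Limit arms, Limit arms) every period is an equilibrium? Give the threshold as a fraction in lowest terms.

For Nordia: deviation gain 15−5 = 10, per-period punishment loss 5−2 = 3. IC gives β ≥ 10/13.
For Vestmark: gain 9, loss 14 per period, so β ≥ 9/23.
The tighter constraint is Nordia's, so cooperation needs β ≥ 10/13.

Nordia; β ≥ 10/13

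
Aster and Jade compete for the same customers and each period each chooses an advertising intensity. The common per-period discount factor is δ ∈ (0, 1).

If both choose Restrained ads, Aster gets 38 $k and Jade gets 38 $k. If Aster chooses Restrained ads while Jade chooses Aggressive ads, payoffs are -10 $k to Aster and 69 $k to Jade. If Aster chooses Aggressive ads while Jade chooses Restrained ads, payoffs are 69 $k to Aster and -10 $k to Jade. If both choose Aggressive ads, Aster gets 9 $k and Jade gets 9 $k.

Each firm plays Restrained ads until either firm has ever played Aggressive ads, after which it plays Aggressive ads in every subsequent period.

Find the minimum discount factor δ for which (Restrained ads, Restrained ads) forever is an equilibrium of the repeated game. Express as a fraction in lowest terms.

One-period gain from deviating is 69 − 38 = 31. The loss is 38 − 9 = 29 in every subsequent period, with present value 29·δ/(1−δ).
Deviation is unprofitable when 29·δ/(1−δ) ≥ 31, i.e. δ/(1−δ) ≥ 31/29.
Equivalently δ ≥ 31/(31+29) = 31/60.

31/60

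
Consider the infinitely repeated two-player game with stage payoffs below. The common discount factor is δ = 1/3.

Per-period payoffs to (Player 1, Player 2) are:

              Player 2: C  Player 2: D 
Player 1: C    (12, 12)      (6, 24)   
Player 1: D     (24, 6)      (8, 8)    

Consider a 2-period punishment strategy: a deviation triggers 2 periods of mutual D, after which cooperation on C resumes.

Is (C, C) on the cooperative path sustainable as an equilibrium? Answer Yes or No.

Comparing payoff streams over the 3 periods until play realigns: cooperate → 12(1+δ+…+δ^2); deviate → 24 + 8(δ+…+δ^2).
Cooperation is sustained iff (12−8)(δ+…+δ^2) ≥ 24−12.
δ+…+δ^2 = 1/3·(1−(1/3)^2)/(1−1/3) = 0.4444, and (24−12)/(12−8) = 3.0000.
0.4444 < 3.0000, so cooperation is not sustainable.

No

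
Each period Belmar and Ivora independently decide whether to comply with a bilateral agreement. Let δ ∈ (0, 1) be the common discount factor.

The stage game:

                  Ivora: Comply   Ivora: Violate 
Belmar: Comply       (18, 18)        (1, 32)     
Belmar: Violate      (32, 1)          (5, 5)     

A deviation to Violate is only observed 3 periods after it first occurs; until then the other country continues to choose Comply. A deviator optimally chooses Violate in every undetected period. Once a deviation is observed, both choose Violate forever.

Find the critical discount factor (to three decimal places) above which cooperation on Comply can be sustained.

A deviator earns 32 for 3 periods, then 5 forever; cooperating earns 18 forever. Multiplying the IC by (1−δ):
18 ≥ 32(1−δ^3) + 5δ^3, so 27·δ^3 ≥ 14 and δ^3 ≥ 14/27.
δ ≥ (14/27)^(1/3) ≈ 0.803.

0.803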